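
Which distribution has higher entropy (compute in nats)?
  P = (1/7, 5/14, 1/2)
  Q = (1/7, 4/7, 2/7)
P

Computing entropies in nats:
H(P) = 0.9923
H(Q) = 0.9557

Distribution P has higher entropy.

Intuition: The distribution closer to uniform (more spread out) has higher entropy.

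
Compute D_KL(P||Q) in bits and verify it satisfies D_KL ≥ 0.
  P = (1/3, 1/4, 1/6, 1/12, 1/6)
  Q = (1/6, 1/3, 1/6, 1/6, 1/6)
0.1462 bits

KL divergence satisfies the Gibbs inequality: D_KL(P||Q) ≥ 0 for all distributions P, Q.

D_KL(P||Q) = Σ p(x) log(p(x)/q(x))
Term by term:
  x=0: 1/3 × log_2[(1/3)/(1/6)] = 0.3333
  x=1: 1/4 × log_2[(1/4)/(1/3)] = -0.1038
  x=2: 1/6 × log_2[(1/6)/(1/6)] = 0.0000
  x=3: 1/12 × log_2[(1/12)/(1/6)] = -0.0833
  x=4: 1/6 × log_2[(1/6)/(1/6)] = 0.0000
D_KL(P||Q) = 0.1462 bits

D_KL(P||Q) = 0.1462 ≥ 0 ✓

This non-negativity is a fundamental property: relative entropy cannot be negative because it measures how different Q is from P.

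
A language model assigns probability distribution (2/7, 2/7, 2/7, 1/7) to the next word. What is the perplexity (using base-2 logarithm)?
3.8643

Perplexity is 2^H (or exp(H) for natural log).

First, H = -Σ p log p = 1.9502 bits
Perplexity = 2^1.9502 = 3.8643

Interpretation: The model's uncertainty is equivalent to choosing uniformly among 3.9 options.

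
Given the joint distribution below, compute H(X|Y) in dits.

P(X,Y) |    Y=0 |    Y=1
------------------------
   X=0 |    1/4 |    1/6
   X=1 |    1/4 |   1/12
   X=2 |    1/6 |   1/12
0.4638 dits

Using the chain rule: H(X|Y) = H(X,Y) - H(Y)

First, compute H(X,Y) = 0.7403 dits

Marginal P(Y) = (2/3, 1/3)
H(Y) = 0.2764 dits

H(X|Y) = H(X,Y) - H(Y) = 0.7403 - 0.2764 = 0.4638 dits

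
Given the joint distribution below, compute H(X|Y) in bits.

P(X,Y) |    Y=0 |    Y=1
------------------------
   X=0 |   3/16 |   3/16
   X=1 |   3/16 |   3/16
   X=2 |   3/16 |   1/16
1.5254 bits

Using the chain rule: H(X|Y) = H(X,Y) - H(Y)

First, compute H(X,Y) = 2.5141 bits

Marginal P(Y) = (9/16, 7/16)
H(Y) = 0.9887 bits

H(X|Y) = H(X,Y) - H(Y) = 2.5141 - 0.9887 = 1.5254 bits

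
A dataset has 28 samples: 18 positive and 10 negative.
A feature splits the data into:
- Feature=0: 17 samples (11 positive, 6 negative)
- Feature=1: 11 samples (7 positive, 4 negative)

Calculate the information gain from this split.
0.0001 bits

Information Gain = H(Y) - H(Y|Feature)

Before split:
P(positive) = 18/28 = 0.6429
H(Y) = 0.9403 bits

After split:
Feature=0: H = 0.9367 bits (weight = 17/28)
Feature=1: H = 0.9457 bits (weight = 11/28)
H(Y|Feature) = (17/28)×0.9367 + (11/28)×0.9457 = 0.9402 bits

Information Gain = 0.9403 - 0.9402 = 0.0001 bits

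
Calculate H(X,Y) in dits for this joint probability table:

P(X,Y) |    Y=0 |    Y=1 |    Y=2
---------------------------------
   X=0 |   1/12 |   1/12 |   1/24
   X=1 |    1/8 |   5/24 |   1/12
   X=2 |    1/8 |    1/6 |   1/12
0.9146 dits

Joint entropy is H(X,Y) = -Σ_{x,y} p(x,y) log p(x,y).

Summing over all non-zero entries:
H(X,Y) = -[1/12·log_10(1/12) + 1/12·log_10(1/12) + 1/24·log_10(1/24) + 1/8·log_10(1/8) + 5/24·log_10(5/24) + 1/12·log_10(1/12) + 1/8·log_10(1/8) + 1/6·log_10(1/6) + 1/12·log_10(1/12)]
H(X,Y) = 0.9146 dits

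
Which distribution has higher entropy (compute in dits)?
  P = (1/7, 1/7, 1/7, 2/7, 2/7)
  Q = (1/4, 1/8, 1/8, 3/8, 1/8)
P

Computing entropies in dits:
H(P) = 0.6731
H(Q) = 0.6489

Distribution P has higher entropy.

Intuition: The distribution closer to uniform (more spread out) has higher entropy.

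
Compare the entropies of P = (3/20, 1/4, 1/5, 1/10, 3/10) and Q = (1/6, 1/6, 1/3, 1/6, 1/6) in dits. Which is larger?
Q

Computing entropies in dits:
H(P) = 0.6708
H(Q) = 0.6778

Distribution Q has higher entropy.

Intuition: The distribution closer to uniform (more spread out) has higher entropy.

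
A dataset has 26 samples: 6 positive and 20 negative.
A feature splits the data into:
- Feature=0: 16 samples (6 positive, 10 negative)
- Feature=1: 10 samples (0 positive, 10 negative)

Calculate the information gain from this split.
0.1920 bits

Information Gain = H(Y) - H(Y|Feature)

Before split:
P(positive) = 6/26 = 0.2308
H(Y) = 0.7793 bits

After split:
Feature=0: H = 0.9544 bits (weight = 16/26)
Feature=1: H = 0.0000 bits (weight = 10/26)
H(Y|Feature) = (16/26)×0.9544 + (10/26)×0.0000 = 0.5873 bits

Information Gain = 0.7793 - 0.5873 = 0.1920 bits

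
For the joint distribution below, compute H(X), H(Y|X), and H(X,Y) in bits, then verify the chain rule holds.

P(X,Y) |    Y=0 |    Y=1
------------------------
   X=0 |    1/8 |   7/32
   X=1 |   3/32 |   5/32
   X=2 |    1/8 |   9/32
H(X,Y) = 2.4830, H(X) = 1.5575, H(Y|X) = 0.9254 (all in bits)

Chain rule: H(X,Y) = H(X) + H(Y|X)

Left side — joint entropy directly:
H(X,Y) = -Σ p(x,y) log p(x,y) = 2.4830 bits

Right side — compute H(Y|X) from the conditional distributions:
P(X) = (11/32, 1/4, 13/32), so H(X) = 1.5575 bits
H(Y|X) = Σ_x P(X=x) · H(Y|X=x):
  P(Y|X=0) = (4/11, 7/11), H(Y|X=0) = 0.9457, weight P(X=0) = 11/32
  P(Y|X=1) = (3/8, 5/8), H(Y|X=1) = 0.9544, weight P(X=1) = 1/4
  P(Y|X=2) = (4/13, 9/13), H(Y|X=2) = 0.8905, weight P(X=2) = 13/32
H(Y|X) = 0.9254 bits

H(X) + H(Y|X) = 1.5575 + 0.9254 = 2.4830 bits

Both sides equal 2.4830 bits. ✓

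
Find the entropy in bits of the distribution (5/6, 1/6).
0.6500 bits

Shannon entropy is H(X) = -Σ p(x) log p(x).

For P = (5/6, 1/6):
H = -5/6 × log_2(5/6) -1/6 × log_2(1/6)
H = 0.6500 bits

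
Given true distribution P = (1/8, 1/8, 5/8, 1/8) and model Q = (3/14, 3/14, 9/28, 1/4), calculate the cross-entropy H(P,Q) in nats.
1.2678 nats

Cross-entropy: H(P,Q) = -Σ p(x) log q(x)

Alternatively: H(P,Q) = H(P) + D_KL(P||Q)
H(P) = 1.0735 nats
D_KL(P||Q) = 0.1942 nats

H(P,Q) = 1.0735 + 0.1942 = 1.2678 nats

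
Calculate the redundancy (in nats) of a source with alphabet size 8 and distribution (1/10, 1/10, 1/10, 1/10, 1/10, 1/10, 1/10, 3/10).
0.1064 nats

Redundancy measures how far a source is from maximum entropy:
R = H_max - H(X)

Maximum entropy for 8 symbols: H_max = log_e(8) = 2.0794 nats
Actual entropy: H(X) = 1.9730 nats
Redundancy: R = 2.0794 - 1.9730 = 0.1064 nats

This redundancy represents potential for compression: the source could be compressed by 0.1064 nats per symbol.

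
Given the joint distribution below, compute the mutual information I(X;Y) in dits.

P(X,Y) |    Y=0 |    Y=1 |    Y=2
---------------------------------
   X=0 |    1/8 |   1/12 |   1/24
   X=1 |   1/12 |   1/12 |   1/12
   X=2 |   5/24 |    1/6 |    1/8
0.0049 dits

Mutual information: I(X;Y) = H(X) + H(Y) - H(X,Y)

Marginals:
P(X) = (1/4, 1/4, 1/2), H(X) = 0.4515 dits
P(Y) = (5/12, 1/3, 1/4), H(Y) = 0.4680 dits

Joint entropy: H(X,Y) = 0.9146 dits

I(X;Y) = 0.4515 + 0.4680 - 0.9146 = 0.0049 dits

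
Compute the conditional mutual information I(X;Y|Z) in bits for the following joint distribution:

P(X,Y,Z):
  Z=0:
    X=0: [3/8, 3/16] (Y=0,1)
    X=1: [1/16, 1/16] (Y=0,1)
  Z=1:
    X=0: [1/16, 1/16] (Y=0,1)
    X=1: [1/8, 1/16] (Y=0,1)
0.0148 bits

Conditional mutual information: I(X;Y|Z) = H(X|Z) + H(Y|Z) - H(X,Y|Z)

H(Z) = 0.8960
H(X,Z) = 1.6697 → H(X|Z) = 0.7737
H(Y,Z) = 1.8496 → H(Y|Z) = 0.9536
H(X,Y,Z) = 2.6085 → H(X,Y|Z) = 1.7124

I(X;Y|Z) = 0.7737 + 0.9536 - 1.7124 = 0.0148 bits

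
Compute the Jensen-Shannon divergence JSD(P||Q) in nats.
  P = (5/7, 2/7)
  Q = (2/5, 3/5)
0.0510 nats

Jensen-Shannon divergence is:
JSD(P||Q) = 0.5 × D_KL(P||M) + 0.5 × D_KL(Q||M)
where M = 0.5 × (P + Q) is the mixture distribution.

M = 0.5 × (5/7, 2/7) + 0.5 × (2/5, 3/5) = (0.557143, 0.442857)

D_KL(P||M) = 0.0523 nats
D_KL(Q||M) = 0.0497 nats

JSD(P||Q) = 0.5 × 0.0523 + 0.5 × 0.0497 = 0.0510 nats

Unlike KL divergence, JSD is symmetric and bounded: 0 ≤ JSD ≤ log(2).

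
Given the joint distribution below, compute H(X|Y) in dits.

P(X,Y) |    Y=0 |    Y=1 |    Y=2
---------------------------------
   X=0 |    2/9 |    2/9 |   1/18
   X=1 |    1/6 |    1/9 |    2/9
0.2679 dits

Using the chain rule: H(X|Y) = H(X,Y) - H(Y)

First, compute H(X,Y) = 0.7409 dits

Marginal P(Y) = (7/18, 1/3, 5/18)
H(Y) = 0.4731 dits

H(X|Y) = H(X,Y) - H(Y) = 0.7409 - 0.4731 = 0.2679 dits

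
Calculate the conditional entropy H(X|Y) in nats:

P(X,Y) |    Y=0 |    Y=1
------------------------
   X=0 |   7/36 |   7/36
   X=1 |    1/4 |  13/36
0.6643 nats

Using the chain rule: H(X|Y) = H(X,Y) - H(Y)

First, compute H(X,Y) = 1.3512 nats

Marginal P(Y) = (4/9, 5/9)
H(Y) = 0.6870 nats

H(X|Y) = H(X,Y) - H(Y) = 1.3512 - 0.6870 = 0.6643 nats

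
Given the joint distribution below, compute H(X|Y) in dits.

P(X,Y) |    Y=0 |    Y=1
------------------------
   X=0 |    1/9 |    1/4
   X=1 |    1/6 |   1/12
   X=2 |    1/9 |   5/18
0.4465 dits

Using the chain rule: H(X|Y) = H(X,Y) - H(Y)

First, compute H(X,Y) = 0.7367 dits

Marginal P(Y) = (7/18, 11/18)
H(Y) = 0.2902 dits

H(X|Y) = H(X,Y) - H(Y) = 0.7367 - 0.2902 = 0.4465 dits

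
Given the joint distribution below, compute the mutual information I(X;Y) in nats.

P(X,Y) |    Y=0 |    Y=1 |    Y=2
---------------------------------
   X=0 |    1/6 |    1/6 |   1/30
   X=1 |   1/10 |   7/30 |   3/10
0.1007 nats

Mutual information: I(X;Y) = H(X) + H(Y) - H(X,Y)

Marginals:
P(X) = (11/30, 19/30), H(X) = 0.6572 nats
P(Y) = (4/15, 2/5, 1/3), H(Y) = 1.0852 nats

Joint entropy: H(X,Y) = 1.6416 nats

I(X;Y) = 0.6572 + 1.0852 - 1.6416 = 0.1007 nats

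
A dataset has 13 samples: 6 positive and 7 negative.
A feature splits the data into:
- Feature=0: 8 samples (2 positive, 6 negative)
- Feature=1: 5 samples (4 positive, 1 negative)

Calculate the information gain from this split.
0.2188 bits

Information Gain = H(Y) - H(Y|Feature)

Before split:
P(positive) = 6/13 = 0.4615
H(Y) = 0.9957 bits

After split:
Feature=0: H = 0.8113 bits (weight = 8/13)
Feature=1: H = 0.7219 bits (weight = 5/13)
H(Y|Feature) = (8/13)×0.8113 + (5/13)×0.7219 = 0.7769 bits

Information Gain = 0.9957 - 0.7769 = 0.2188 bits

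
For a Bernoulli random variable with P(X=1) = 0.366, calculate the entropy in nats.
0.6568 nats

The binary entropy function is:
H(p) = -p log(p) - (1-p) log(1-p)

H(0.366) = -0.366 × log_e(0.366) - 0.634 × log_e(0.634)
H(0.366) = 0.6568 nats

Note: Binary entropy is maximized at p=0.5 (H=1 bit) and minimized at p=0 or p=1 (H=0).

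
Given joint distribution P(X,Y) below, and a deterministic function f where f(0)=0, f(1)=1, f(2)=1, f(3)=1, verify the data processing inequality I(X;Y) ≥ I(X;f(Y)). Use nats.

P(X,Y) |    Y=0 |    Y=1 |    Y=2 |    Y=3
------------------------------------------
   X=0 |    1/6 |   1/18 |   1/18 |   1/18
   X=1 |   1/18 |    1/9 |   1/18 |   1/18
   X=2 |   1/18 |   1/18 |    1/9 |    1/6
I(X;Y) = 0.0993, I(X;f(Y)) = 0.0613, inequality holds: 0.0993 ≥ 0.0613

Data Processing Inequality: For any Markov chain X → Y → Z, we have I(X;Y) ≥ I(X;Z).

Here Z = f(Y) is a deterministic function of Y, forming X → Y → Z.

Original I(X;Y) = 0.0993 nats

After applying f:
P(X,Z) where Z=f(Y):
- P(X,Z=0) = P(X,Y=0)
- P(X,Z=1) = P(X,Y=1) + P(X,Y=2) + P(X,Y=3)

I(X;Z) = I(X;f(Y)) = 0.0613 nats

Verification: 0.0993 ≥ 0.0613 ✓

Information cannot be created by processing; the function f can only lose information about X.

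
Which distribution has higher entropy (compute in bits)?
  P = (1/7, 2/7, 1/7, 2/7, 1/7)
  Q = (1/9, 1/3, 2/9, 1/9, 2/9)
P

Computing entropies in bits:
H(P) = 2.2359
H(Q) = 2.1972

Distribution P has higher entropy.

Intuition: The distribution closer to uniform (more spread out) has higher entropy.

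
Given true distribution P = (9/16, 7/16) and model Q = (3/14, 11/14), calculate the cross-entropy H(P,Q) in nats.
0.9720 nats

Cross-entropy: H(P,Q) = -Σ p(x) log q(x)

Alternatively: H(P,Q) = H(P) + D_KL(P||Q)
H(P) = 0.6853 nats
D_KL(P||Q) = 0.2867 nats

H(P,Q) = 0.6853 + 0.2867 = 0.9720 nats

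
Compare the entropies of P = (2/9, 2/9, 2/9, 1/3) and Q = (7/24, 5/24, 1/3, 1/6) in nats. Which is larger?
P

Computing entropies in nats:
H(P) = 1.3689
H(Q) = 1.3510

Distribution P has higher entropy.

Intuition: The distribution closer to uniform (more spread out) has higher entropy.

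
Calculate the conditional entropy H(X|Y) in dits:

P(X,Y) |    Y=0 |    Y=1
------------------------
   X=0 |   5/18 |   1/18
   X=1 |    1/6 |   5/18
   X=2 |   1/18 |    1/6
0.4069 dits

Using the chain rule: H(X|Y) = H(X,Y) - H(Y)

First, compute H(X,Y) = 0.7079 dits

Marginal P(Y) = (1/2, 1/2)
H(Y) = 0.3010 dits

H(X|Y) = H(X,Y) - H(Y) = 0.7079 - 0.3010 = 0.4069 dits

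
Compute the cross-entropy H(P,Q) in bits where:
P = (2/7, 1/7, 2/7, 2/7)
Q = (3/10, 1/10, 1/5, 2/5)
2.0119 bits

Cross-entropy: H(P,Q) = -Σ p(x) log q(x)

Alternatively: H(P,Q) = H(P) + D_KL(P||Q)
H(P) = 1.9502 bits
D_KL(P||Q) = 0.0617 bits

H(P,Q) = 1.9502 + 0.0617 = 2.0119 bits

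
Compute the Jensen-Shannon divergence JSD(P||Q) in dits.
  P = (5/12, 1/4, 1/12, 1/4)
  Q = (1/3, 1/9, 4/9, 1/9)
0.0424 dits

Jensen-Shannon divergence is:
JSD(P||Q) = 0.5 × D_KL(P||M) + 0.5 × D_KL(Q||M)
where M = 0.5 × (P + Q) is the mixture distribution.

M = 0.5 × (5/12, 1/4, 1/12, 1/4) + 0.5 × (1/3, 1/9, 4/9, 1/9) = (3/8, 0.180556, 0.263889, 0.180556)

D_KL(P||M) = 0.0480 dits
D_KL(Q||M) = 0.0367 dits

JSD(P||Q) = 0.5 × 0.0480 + 0.5 × 0.0367 = 0.0424 dits

Unlike KL divergence, JSD is symmetric and bounded: 0 ≤ JSD ≤ log(2).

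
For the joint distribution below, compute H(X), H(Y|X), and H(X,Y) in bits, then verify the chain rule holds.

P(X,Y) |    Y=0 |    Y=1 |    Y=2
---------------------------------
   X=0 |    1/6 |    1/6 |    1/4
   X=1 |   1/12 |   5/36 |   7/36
H(X,Y) = 2.5153, H(X) = 0.9799, H(Y|X) = 1.5355 (all in bits)

Chain rule: H(X,Y) = H(X) + H(Y|X)

Left side — joint entropy directly:
H(X,Y) = -Σ p(x,y) log p(x,y) = 2.5153 bits

Right side — compute H(Y|X) from the conditional distributions:
P(X) = (7/12, 5/12), so H(X) = 0.9799 bits
H(Y|X) = Σ_x P(X=x) · H(Y|X=x):
  P(Y|X=0) = (2/7, 2/7, 3/7), H(Y|X=0) = 1.5567, weight P(X=0) = 7/12
  P(Y|X=1) = (1/5, 1/3, 7/15), H(Y|X=1) = 1.5058, weight P(X=1) = 5/12
H(Y|X) = 1.5355 bits

H(X) + H(Y|X) = 0.9799 + 1.5355 = 2.5153 bits

Both sides equal 2.5153 bits. ✓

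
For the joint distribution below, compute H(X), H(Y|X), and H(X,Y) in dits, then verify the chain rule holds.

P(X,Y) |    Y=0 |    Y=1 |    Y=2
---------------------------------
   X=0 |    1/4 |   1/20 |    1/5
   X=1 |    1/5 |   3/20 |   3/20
H(X,Y) = 0.7423, H(X) = 0.3010, H(Y|X) = 0.4413 (all in dits)

Chain rule: H(X,Y) = H(X) + H(Y|X)

Left side — joint entropy directly:
H(X,Y) = -Σ p(x,y) log p(x,y) = 0.7423 dits

Right side — compute H(Y|X) from the conditional distributions:
P(X) = (1/2, 1/2), so H(X) = 0.3010 dits
H(Y|X) = Σ_x P(X=x) · H(Y|X=x):
  P(Y|X=0) = (1/2, 1/10, 2/5), H(Y|X=0) = 0.4097, weight P(X=0) = 1/2
  P(Y|X=1) = (2/5, 3/10, 3/10), H(Y|X=1) = 0.4729, weight P(X=1) = 1/2
H(Y|X) = 0.4413 dits

H(X) + H(Y|X) = 0.3010 + 0.4413 = 0.7423 dits

Both sides equal 0.7423 dits. ✓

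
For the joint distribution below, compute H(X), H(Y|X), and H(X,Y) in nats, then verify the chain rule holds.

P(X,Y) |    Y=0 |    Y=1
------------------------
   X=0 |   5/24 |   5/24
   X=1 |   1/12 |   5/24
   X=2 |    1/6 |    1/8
H(X,Y) = 1.7460, H(X) = 1.0835, H(Y|X) = 0.6625 (all in nats)

Chain rule: H(X,Y) = H(X) + H(Y|X)

Left side — joint entropy directly:
H(X,Y) = -Σ p(x,y) log p(x,y) = 1.7460 nats

Right side — compute H(Y|X) from the conditional distributions:
P(X) = (5/12, 7/24, 7/24), so H(X) = 1.0835 nats
H(Y|X) = Σ_x P(X=x) · H(Y|X=x):
  P(Y|X=0) = (1/2, 1/2), H(Y|X=0) = 0.6931, weight P(X=0) = 5/12
  P(Y|X=1) = (2/7, 5/7), H(Y|X=1) = 0.5983, weight P(X=1) = 7/24
  P(Y|X=2) = (4/7, 3/7), H(Y|X=2) = 0.6829, weight P(X=2) = 7/24
H(Y|X) = 0.6625 nats

H(X) + H(Y|X) = 1.0835 + 0.6625 = 1.7460 nats

Both sides equal 1.7460 nats. ✓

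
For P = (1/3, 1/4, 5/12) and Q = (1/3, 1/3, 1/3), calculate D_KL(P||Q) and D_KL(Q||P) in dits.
D_KL(P||Q) = 0.0091, D_KL(Q||P) = 0.0093

KL divergence is not symmetric: D_KL(P||Q) ≠ D_KL(Q||P) in general.

D_KL(P||Q) = 0.0091 dits
D_KL(Q||P) = 0.0093 dits

No, they are not equal!

This asymmetry is why KL divergence is not a true distance metric.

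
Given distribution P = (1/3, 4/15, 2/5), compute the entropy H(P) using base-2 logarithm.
1.5656 bits

Shannon entropy is H(X) = -Σ p(x) log p(x).

For P = (1/3, 4/15, 2/5):
H = -1/3 × log_2(1/3) -4/15 × log_2(4/15) -2/5 × log_2(2/5)
H = 1.5656 bits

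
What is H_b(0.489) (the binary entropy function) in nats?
0.6929 nats

The binary entropy function is:
H(p) = -p log(p) - (1-p) log(1-p)

H(0.489) = -0.489 × log_e(0.489) - 0.511 × log_e(0.511)
H(0.489) = 0.6929 nats

Note: Binary entropy is maximized at p=0.5 (H=1 bit) and minimized at p=0 or p=1 (H=0).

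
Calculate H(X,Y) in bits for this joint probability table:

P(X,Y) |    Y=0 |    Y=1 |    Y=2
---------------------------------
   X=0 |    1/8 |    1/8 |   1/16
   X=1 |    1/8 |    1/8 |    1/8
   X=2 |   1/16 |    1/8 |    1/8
3.1250 bits

Joint entropy is H(X,Y) = -Σ_{x,y} p(x,y) log p(x,y).

Summing over all non-zero entries:
H(X,Y) = -[1/8·log_2(1/8) + 1/8·log_2(1/8) + 1/16·log_2(1/16) + 1/8·log_2(1/8) + 1/8·log_2(1/8) + 1/8·log_2(1/8) + 1/16·log_2(1/16) + 1/8·log_2(1/8) + 1/8·log_2(1/8)]
H(X,Y) = 3.1250 bits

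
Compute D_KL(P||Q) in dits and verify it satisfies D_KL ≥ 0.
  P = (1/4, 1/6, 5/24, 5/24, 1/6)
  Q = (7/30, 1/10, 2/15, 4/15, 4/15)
0.0285 dits

KL divergence satisfies the Gibbs inequality: D_KL(P||Q) ≥ 0 for all distributions P, Q.

D_KL(P||Q) = Σ p(x) log(p(x)/q(x))
Term by term:
  x=0: 1/4 × log_10[(1/4)/(7/30)] = 0.0075
  x=1: 1/6 × log_10[(1/6)/(1/10)] = 0.0370
  x=2: 5/24 × log_10[(5/24)/(2/15)] = 0.0404
  x=3: 5/24 × log_10[(5/24)/(4/15)] = -0.0223
  x=4: 1/6 × log_10[(1/6)/(4/15)] = -0.0340
D_KL(P||Q) = 0.0285 dits

D_KL(P||Q) = 0.0285 ≥ 0 ✓

This non-negativity is a fundamental property: relative entropy cannot be negative because it measures how different Q is from P.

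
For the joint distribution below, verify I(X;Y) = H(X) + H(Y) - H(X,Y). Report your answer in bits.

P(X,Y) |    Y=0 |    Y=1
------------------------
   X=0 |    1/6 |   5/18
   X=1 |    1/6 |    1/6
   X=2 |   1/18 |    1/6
I(X;Y) = 0.0263 bits

Mutual information has multiple equivalent forms:
- I(X;Y) = H(X) - H(X|Y)
- I(X;Y) = H(Y) - H(Y|X)
- I(X;Y) = H(X) + H(Y) - H(X,Y)

Computing all quantities:
H(X) = 1.5305, H(Y) = 0.9641, H(X,Y) = 2.4683
H(X|Y) = 1.5042, H(Y|X) = 0.9378

Verification:
H(X) - H(X|Y) = 1.5305 - 1.5042 = 0.0263
H(Y) - H(Y|X) = 0.9641 - 0.9378 = 0.0263
H(X) + H(Y) - H(X,Y) = 1.5305 + 0.9641 - 2.4683 = 0.0263

All forms give I(X;Y) = 0.0263 bits. ✓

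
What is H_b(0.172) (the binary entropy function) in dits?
0.1994 dits

The binary entropy function is:
H(p) = -p log(p) - (1-p) log(1-p)

H(0.172) = -0.172 × log_10(0.172) - 0.828 × log_10(0.828)
H(0.172) = 0.1994 dits

Note: Binary entropy is maximized at p=0.5 (H=1 bit) and minimized at p=0 or p=1 (H=0).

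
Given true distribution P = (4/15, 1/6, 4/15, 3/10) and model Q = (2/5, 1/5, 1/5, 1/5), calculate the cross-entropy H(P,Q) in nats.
1.4246 nats

Cross-entropy: H(P,Q) = -Σ p(x) log q(x)

Alternatively: H(P,Q) = H(P) + D_KL(P||Q)
H(P) = 1.3648 nats
D_KL(P||Q) = 0.0598 nats

H(P,Q) = 1.3648 + 0.0598 = 1.4246 nats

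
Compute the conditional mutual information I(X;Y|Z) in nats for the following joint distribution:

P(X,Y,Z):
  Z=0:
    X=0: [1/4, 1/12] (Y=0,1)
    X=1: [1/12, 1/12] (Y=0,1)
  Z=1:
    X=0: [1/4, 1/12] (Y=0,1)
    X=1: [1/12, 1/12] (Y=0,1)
0.0306 nats

Conditional mutual information: I(X;Y|Z) = H(X|Z) + H(Y|Z) - H(X,Y|Z)

H(Z) = 0.6931
H(X,Z) = 1.3297 → H(X|Z) = 0.6365
H(Y,Z) = 1.3297 → H(Y|Z) = 0.6365
H(X,Y,Z) = 1.9356 → H(X,Y|Z) = 1.2425

I(X;Y|Z) = 0.6365 + 0.6365 - 1.2425 = 0.0306 nats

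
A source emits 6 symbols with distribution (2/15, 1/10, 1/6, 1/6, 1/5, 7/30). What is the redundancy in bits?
0.0493 bits

Redundancy measures how far a source is from maximum entropy:
R = H_max - H(X)

Maximum entropy for 6 symbols: H_max = log_2(6) = 2.5850 bits
Actual entropy: H(X) = 2.5357 bits
Redundancy: R = 2.5850 - 2.5357 = 0.0493 bits

This redundancy represents potential for compression: the source could be compressed by 0.0493 bits per symbol.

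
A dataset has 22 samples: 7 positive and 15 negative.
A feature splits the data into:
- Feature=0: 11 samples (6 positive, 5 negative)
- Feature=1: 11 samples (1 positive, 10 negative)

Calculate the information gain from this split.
0.1856 bits

Information Gain = H(Y) - H(Y|Feature)

Before split:
P(positive) = 7/22 = 0.3182
H(Y) = 0.9024 bits

After split:
Feature=0: H = 0.9940 bits (weight = 11/22)
Feature=1: H = 0.4395 bits (weight = 11/22)
H(Y|Feature) = (11/22)×0.9940 + (11/22)×0.4395 = 0.7168 bits

Information Gain = 0.9024 - 0.7168 = 0.1856 bits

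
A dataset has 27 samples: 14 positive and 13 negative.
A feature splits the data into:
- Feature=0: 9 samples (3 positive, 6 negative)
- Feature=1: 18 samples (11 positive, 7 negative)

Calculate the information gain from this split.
0.0502 bits

Information Gain = H(Y) - H(Y|Feature)

Before split:
P(positive) = 14/27 = 0.5185
H(Y) = 0.9990 bits

After split:
Feature=0: H = 0.9183 bits (weight = 9/27)
Feature=1: H = 0.9641 bits (weight = 18/27)
H(Y|Feature) = (9/27)×0.9183 + (18/27)×0.9641 = 0.9488 bits

Information Gain = 0.9990 - 0.9488 = 0.0502 bits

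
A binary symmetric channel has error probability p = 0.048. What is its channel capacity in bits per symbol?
0.7222 bits

For a binary symmetric channel (BSC) with error probability p:
Capacity C = 1 - H(p) bits per symbol

where H(p) = -p log₂(p) - (1-p) log₂(1-p) is the binary entropy function.

H(0.048) = 0.2778 bits
C = 1 - 0.2778 = 0.7222 bits per symbol

This means we can reliably transmit up to 0.7222 bits of information per channel use.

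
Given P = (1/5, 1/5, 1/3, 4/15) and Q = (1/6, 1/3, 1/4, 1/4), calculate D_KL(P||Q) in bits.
0.0684 bits

KL divergence: D_KL(P||Q) = Σ p(x) log(p(x)/q(x))

Computing term by term:
  x=0: 1/5 × log_2[(1/5)/(1/6)] = 1/5 × 0.2630 = 0.0526
  x=1: 1/5 × log_2[(1/5)/(1/3)] = 1/5 × -0.7370 = -0.1474
  x=2: 1/3 × log_2[(1/3)/(1/4)] = 1/3 × 0.4150 = 0.1383
  x=3: 4/15 × log_2[(4/15)/(1/4)] = 4/15 × 0.0931 = 0.0248

D_KL(P||Q) = 0.0684 bits

Note: KL divergence is always non-negative and equals 0 iff P = Q.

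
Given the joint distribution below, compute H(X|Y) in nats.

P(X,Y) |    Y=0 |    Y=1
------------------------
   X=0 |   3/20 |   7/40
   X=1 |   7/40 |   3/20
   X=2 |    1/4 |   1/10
1.0742 nats

Using the chain rule: H(X|Y) = H(X,Y) - H(Y)

First, compute H(X,Y) = 1.7560 nats

Marginal P(Y) = (23/40, 17/40)
H(Y) = 0.6819 nats

H(X|Y) = H(X,Y) - H(Y) = 1.7560 - 0.6819 = 1.0742 nats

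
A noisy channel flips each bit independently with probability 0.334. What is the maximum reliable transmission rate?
0.0810 bits

For a binary symmetric channel (BSC) with error probability p:
Capacity C = 1 - H(p) bits per symbol

where H(p) = -p log₂(p) - (1-p) log₂(1-p) is the binary entropy function.

H(0.334) = 0.9190 bits
C = 1 - 0.9190 = 0.0810 bits per symbol

This means we can reliably transmit up to 0.0810 bits of information per channel use.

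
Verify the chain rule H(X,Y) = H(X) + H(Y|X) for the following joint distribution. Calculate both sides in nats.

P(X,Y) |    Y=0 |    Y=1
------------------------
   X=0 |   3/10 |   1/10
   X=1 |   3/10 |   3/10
H(X,Y) = 1.3138, H(X) = 0.6730, H(Y|X) = 0.6408 (all in nats)

Chain rule: H(X,Y) = H(X) + H(Y|X)

Left side — joint entropy directly:
H(X,Y) = -Σ p(x,y) log p(x,y) = 1.3138 nats

Right side — compute H(Y|X) from the conditional distributions:
P(X) = (2/5, 3/5), so H(X) = 0.6730 nats
H(Y|X) = Σ_x P(X=x) · H(Y|X=x):
  P(Y|X=0) = (3/4, 1/4), H(Y|X=0) = 0.5623, weight P(X=0) = 2/5
  P(Y|X=1) = (1/2, 1/2), H(Y|X=1) = 0.6931, weight P(X=1) = 3/5
H(Y|X) = 0.6408 nats

H(X) + H(Y|X) = 0.6730 + 0.6408 = 1.3138 nats

Both sides equal 1.3138 nats. ✓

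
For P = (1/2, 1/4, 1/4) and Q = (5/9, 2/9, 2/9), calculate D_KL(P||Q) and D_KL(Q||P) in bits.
D_KL(P||Q) = 0.0090, D_KL(Q||P) = 0.0089

KL divergence is not symmetric: D_KL(P||Q) ≠ D_KL(Q||P) in general.

D_KL(P||Q) = 0.0090 bits
D_KL(Q||P) = 0.0089 bits

No, they are not equal!

This asymmetry is why KL divergence is not a true distance metric.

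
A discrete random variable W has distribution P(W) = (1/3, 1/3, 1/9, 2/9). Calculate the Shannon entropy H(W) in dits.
0.5693 dits

Shannon entropy is H(X) = -Σ p(x) log p(x).

For P = (1/3, 1/3, 1/9, 2/9):
H = -1/3 × log_10(1/3) -1/3 × log_10(1/3) -1/9 × log_10(1/9) -2/9 × log_10(2/9)
H = 0.5693 dits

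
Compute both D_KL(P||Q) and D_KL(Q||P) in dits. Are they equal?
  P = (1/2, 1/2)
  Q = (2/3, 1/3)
D_KL(P||Q) = 0.0256, D_KL(Q||P) = 0.0246

KL divergence is not symmetric: D_KL(P||Q) ≠ D_KL(Q||P) in general.

D_KL(P||Q) = 0.0256 dits
D_KL(Q||P) = 0.0246 dits

No, they are not equal!

This asymmetry is why KL divergence is not a true distance metric.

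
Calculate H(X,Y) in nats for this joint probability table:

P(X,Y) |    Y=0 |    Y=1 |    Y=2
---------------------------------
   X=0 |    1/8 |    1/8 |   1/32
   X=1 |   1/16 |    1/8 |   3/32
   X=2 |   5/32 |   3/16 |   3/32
2.1091 nats

Joint entropy is H(X,Y) = -Σ_{x,y} p(x,y) log p(x,y).

Summing over all non-zero entries:
H(X,Y) = -[1/8·log_e(1/8) + 1/8·log_e(1/8) + 1/32·log_e(1/32) + 1/16·log_e(1/16) + 1/8·log_e(1/8) + 3/32·log_e(3/32) + 5/32·log_e(5/32) + 3/16·log_e(3/16) + 3/32·log_e(3/32)]
H(X,Y) = 2.1091 nats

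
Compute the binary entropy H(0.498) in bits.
1.0000 bits

The binary entropy function is:
H(p) = -p log(p) - (1-p) log(1-p)

H(0.498) = -0.498 × log_2(0.498) - 0.502 × log_2(0.502)
H(0.498) = 1.0000 bits

Note: Binary entropy is maximized at p=0.5 (H=1 bit) and minimized at p=0 or p=1 (H=0).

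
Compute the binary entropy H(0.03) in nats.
0.1347 nats

The binary entropy function is:
H(p) = -p log(p) - (1-p) log(1-p)

H(0.03) = -0.03 × log_e(0.03) - 0.97 × log_e(0.97)
H(0.03) = 0.1347 nats

Note: Binary entropy is maximized at p=0.5 (H=1 bit) and minimized at p=0 or p=1 (H=0).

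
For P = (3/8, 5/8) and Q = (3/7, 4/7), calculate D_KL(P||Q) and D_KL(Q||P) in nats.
D_KL(P||Q) = 0.0059, D_KL(Q||P) = 0.0060

KL divergence is not symmetric: D_KL(P||Q) ≠ D_KL(Q||P) in general.

D_KL(P||Q) = 0.0059 nats
D_KL(Q||P) = 0.0060 nats

No, they are not equal!

This asymmetry is why KL divergence is not a true distance metric.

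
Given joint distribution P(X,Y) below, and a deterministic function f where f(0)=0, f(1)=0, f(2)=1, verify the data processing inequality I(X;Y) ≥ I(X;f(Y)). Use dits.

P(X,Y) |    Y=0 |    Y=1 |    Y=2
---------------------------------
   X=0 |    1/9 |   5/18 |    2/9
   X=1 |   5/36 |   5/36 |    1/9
I(X;Y) = 0.0083, I(X;f(Y)) = 0.0014, inequality holds: 0.0083 ≥ 0.0014

Data Processing Inequality: For any Markov chain X → Y → Z, we have I(X;Y) ≥ I(X;Z).

Here Z = f(Y) is a deterministic function of Y, forming X → Y → Z.

Original I(X;Y) = 0.0083 dits

After applying f:
P(X,Z) where Z=f(Y):
- P(X,Z=0) = P(X,Y=0) + P(X,Y=1)
- P(X,Z=1) = P(X,Y=2)

I(X;Z) = I(X;f(Y)) = 0.0014 dits

Verification: 0.0083 ≥ 0.0014 ✓

Information cannot be created by processing; the function f can only lose information about X.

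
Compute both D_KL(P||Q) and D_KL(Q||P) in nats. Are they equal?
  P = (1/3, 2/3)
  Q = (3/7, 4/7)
D_KL(P||Q) = 0.0190, D_KL(Q||P) = 0.0196

KL divergence is not symmetric: D_KL(P||Q) ≠ D_KL(Q||P) in general.

D_KL(P||Q) = 0.0190 nats
D_KL(Q||P) = 0.0196 nats

No, they are not equal!

This asymmetry is why KL divergence is not a true distance metric.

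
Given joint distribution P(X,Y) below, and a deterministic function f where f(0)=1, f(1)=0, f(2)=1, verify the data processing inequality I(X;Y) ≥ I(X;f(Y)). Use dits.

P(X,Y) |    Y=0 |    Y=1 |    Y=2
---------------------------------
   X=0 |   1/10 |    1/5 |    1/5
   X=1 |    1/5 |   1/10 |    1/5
I(X;Y) = 0.0148, I(X;f(Y)) = 0.0105, inequality holds: 0.0148 ≥ 0.0105

Data Processing Inequality: For any Markov chain X → Y → Z, we have I(X;Y) ≥ I(X;Z).

Here Z = f(Y) is a deterministic function of Y, forming X → Y → Z.

Original I(X;Y) = 0.0148 dits

After applying f:
P(X,Z) where Z=f(Y):
- P(X,Z=0) = P(X,Y=1)
- P(X,Z=1) = P(X,Y=0) + P(X,Y=2)

I(X;Z) = I(X;f(Y)) = 0.0105 dits

Verification: 0.0148 ≥ 0.0105 ✓

Information cannot be created by processing; the function f can only lose information about X.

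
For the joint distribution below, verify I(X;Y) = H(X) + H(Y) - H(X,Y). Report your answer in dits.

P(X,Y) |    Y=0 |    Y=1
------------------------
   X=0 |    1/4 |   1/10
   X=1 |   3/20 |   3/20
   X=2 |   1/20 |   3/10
I(X;Y) = 0.0553 dits

Mutual information has multiple equivalent forms:
- I(X;Y) = H(X) - H(X|Y)
- I(X;Y) = H(Y) - H(Y|X)
- I(X;Y) = H(X) + H(Y) - H(X,Y)

Computing all quantities:
H(X) = 0.4760, H(Y) = 0.2989, H(X,Y) = 0.7196
H(X|Y) = 0.4207, H(Y|X) = 0.2436

Verification:
H(X) - H(X|Y) = 0.4760 - 0.4207 = 0.0553
H(Y) - H(Y|X) = 0.2989 - 0.2436 = 0.0553
H(X) + H(Y) - H(X,Y) = 0.4760 + 0.2989 - 0.7196 = 0.0553

All forms give I(X;Y) = 0.0553 dits. ✓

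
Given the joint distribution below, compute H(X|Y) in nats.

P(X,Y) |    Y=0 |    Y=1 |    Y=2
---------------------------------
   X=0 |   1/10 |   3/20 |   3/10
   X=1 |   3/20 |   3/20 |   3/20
0.6626 nats

Using the chain rule: H(X|Y) = H(X,Y) - H(Y)

First, compute H(X,Y) = 1.7297 nats

Marginal P(Y) = (1/4, 3/10, 9/20)
H(Y) = 1.0671 nats

H(X|Y) = H(X,Y) - H(Y) = 1.7297 - 1.0671 = 0.6626 nats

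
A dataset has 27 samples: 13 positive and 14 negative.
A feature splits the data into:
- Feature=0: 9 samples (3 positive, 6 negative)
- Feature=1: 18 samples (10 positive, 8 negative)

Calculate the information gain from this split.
0.0322 bits

Information Gain = H(Y) - H(Y|Feature)

Before split:
P(positive) = 13/27 = 0.4815
H(Y) = 0.9990 bits

After split:
Feature=0: H = 0.9183 bits (weight = 9/27)
Feature=1: H = 0.9911 bits (weight = 18/27)
H(Y|Feature) = (9/27)×0.9183 + (18/27)×0.9911 = 0.9668 bits

Information Gain = 0.9990 - 0.9668 = 0.0322 bits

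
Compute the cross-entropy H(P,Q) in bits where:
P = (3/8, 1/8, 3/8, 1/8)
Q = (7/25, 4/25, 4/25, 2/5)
2.1759 bits

Cross-entropy: H(P,Q) = -Σ p(x) log q(x)

Alternatively: H(P,Q) = H(P) + D_KL(P||Q)
H(P) = 1.8113 bits
D_KL(P||Q) = 0.3646 bits

H(P,Q) = 1.8113 + 0.3646 = 2.1759 bits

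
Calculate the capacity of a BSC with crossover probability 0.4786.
0.0013 bits

For a binary symmetric channel (BSC) with error probability p:
Capacity C = 1 - H(p) bits per symbol

where H(p) = -p log₂(p) - (1-p) log₂(1-p) is the binary entropy function.

H(0.4786) = 0.9987 bits
C = 1 - 0.9987 = 0.0013 bits per symbol

This means we can reliably transmit up to 0.0013 bits of information per channel use.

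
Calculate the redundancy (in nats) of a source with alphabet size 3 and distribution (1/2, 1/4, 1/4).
0.0589 nats

Redundancy measures how far a source is from maximum entropy:
R = H_max - H(X)

Maximum entropy for 3 symbols: H_max = log_e(3) = 1.0986 nats
Actual entropy: H(X) = 1.0397 nats
Redundancy: R = 1.0986 - 1.0397 = 0.0589 nats

This redundancy represents potential for compression: the source could be compressed by 0.0589 nats per symbol.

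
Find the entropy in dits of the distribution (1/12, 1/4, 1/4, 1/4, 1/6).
0.6712 dits

Shannon entropy is H(X) = -Σ p(x) log p(x).

For P = (1/12, 1/4, 1/4, 1/4, 1/6):
H = -1/12 × log_10(1/12) -1/4 × log_10(1/4) -1/4 × log_10(1/4) -1/4 × log_10(1/4) -1/6 × log_10(1/6)
H = 0.6712 dits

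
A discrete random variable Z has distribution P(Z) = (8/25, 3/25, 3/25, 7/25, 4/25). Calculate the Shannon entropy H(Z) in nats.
1.5231 nats

Shannon entropy is H(X) = -Σ p(x) log p(x).

For P = (8/25, 3/25, 3/25, 7/25, 4/25):
H = -8/25 × log_e(8/25) -3/25 × log_e(3/25) -3/25 × log_e(3/25) -7/25 × log_e(7/25) -4/25 × log_e(4/25)
H = 1.5231 nats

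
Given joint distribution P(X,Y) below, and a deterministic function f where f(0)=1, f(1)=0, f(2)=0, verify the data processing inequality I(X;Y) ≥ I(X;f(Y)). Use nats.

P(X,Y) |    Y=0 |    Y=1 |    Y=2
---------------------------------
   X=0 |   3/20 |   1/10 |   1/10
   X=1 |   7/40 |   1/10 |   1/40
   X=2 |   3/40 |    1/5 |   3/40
I(X;Y) = 0.0680, I(X;f(Y)) = 0.0484, inequality holds: 0.0680 ≥ 0.0484

Data Processing Inequality: For any Markov chain X → Y → Z, we have I(X;Y) ≥ I(X;Z).

Here Z = f(Y) is a deterministic function of Y, forming X → Y → Z.

Original I(X;Y) = 0.0680 nats

After applying f:
P(X,Z) where Z=f(Y):
- P(X,Z=0) = P(X,Y=1) + P(X,Y=2)
- P(X,Z=1) = P(X,Y=0)

I(X;Z) = I(X;f(Y)) = 0.0484 nats

Verification: 0.0680 ≥ 0.0484 ✓

Information cannot be created by processing; the function f can only lose information about X.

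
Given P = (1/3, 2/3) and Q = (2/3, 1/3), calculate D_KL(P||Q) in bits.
0.3333 bits

KL divergence: D_KL(P||Q) = Σ p(x) log(p(x)/q(x))

Computing term by term:
  x=0: 1/3 × log_2[(1/3)/(2/3)] = 1/3 × -1.0000 = -0.3333
  x=1: 2/3 × log_2[(2/3)/(1/3)] = 2/3 × 1.0000 = 0.6667

D_KL(P||Q) = 0.3333 bits

Note: KL divergence is always non-negative and equals 0 iff P = Q.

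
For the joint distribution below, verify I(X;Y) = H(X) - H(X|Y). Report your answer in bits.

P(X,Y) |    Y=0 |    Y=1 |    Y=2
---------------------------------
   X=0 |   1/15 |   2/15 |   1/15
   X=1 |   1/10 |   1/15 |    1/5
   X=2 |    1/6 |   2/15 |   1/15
I(X;Y) = 0.1105 bits

Mutual information has multiple equivalent forms:
- I(X;Y) = H(X) - H(X|Y)
- I(X;Y) = H(Y) - H(Y|X)
- I(X;Y) = H(X) + H(Y) - H(X,Y)

Computing all quantities:
H(X) = 1.5700, H(Y) = 1.5850, H(X,Y) = 3.0444
H(X|Y) = 1.4595, H(Y|X) = 1.4744

Verification:
H(X) - H(X|Y) = 1.5700 - 1.4595 = 0.1105
H(Y) - H(Y|X) = 1.5850 - 1.4744 = 0.1105
H(X) + H(Y) - H(X,Y) = 1.5700 + 1.5850 - 3.0444 = 0.1105

All forms give I(X;Y) = 0.1105 bits. ✓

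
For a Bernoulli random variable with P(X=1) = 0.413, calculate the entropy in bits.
0.9780 bits

The binary entropy function is:
H(p) = -p log(p) - (1-p) log(1-p)

H(0.413) = -0.413 × log_2(0.413) - 0.587 × log_2(0.587)
H(0.413) = 0.9780 bits

Note: Binary entropy is maximized at p=0.5 (H=1 bit) and minimized at p=0 or p=1 (H=0).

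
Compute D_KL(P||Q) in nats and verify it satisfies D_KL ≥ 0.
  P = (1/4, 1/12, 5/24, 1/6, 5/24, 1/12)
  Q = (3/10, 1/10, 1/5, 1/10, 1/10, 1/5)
0.1128 nats

KL divergence satisfies the Gibbs inequality: D_KL(P||Q) ≥ 0 for all distributions P, Q.

D_KL(P||Q) = Σ p(x) log(p(x)/q(x))
Term by term:
  x=0: 1/4 × log_e[(1/4)/(3/10)] = -0.0456
  x=1: 1/12 × log_e[(1/12)/(1/10)] = -0.0152
  x=2: 5/24 × log_e[(5/24)/(1/5)] = 0.0085
  x=3: 1/6 × log_e[(1/6)/(1/10)] = 0.0851
  x=4: 5/24 × log_e[(5/24)/(1/10)] = 0.1529
  x=5: 1/12 × log_e[(1/12)/(1/5)] = -0.0730
D_KL(P||Q) = 0.1128 nats

D_KL(P||Q) = 0.1128 ≥ 0 ✓

This non-negativity is a fundamental property: relative entropy cannot be negative because it measures how different Q is from P.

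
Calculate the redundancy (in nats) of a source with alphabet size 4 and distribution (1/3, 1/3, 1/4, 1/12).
0.1002 nats

Redundancy measures how far a source is from maximum entropy:
R = H_max - H(X)

Maximum entropy for 4 symbols: H_max = log_e(4) = 1.3863 nats
Actual entropy: H(X) = 1.2861 nats
Redundancy: R = 1.3863 - 1.2861 = 0.1002 nats

This redundancy represents potential for compression: the source could be compressed by 0.1002 nats per symbol.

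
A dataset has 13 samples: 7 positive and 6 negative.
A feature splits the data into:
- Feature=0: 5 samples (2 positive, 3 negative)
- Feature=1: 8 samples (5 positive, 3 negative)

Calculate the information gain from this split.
0.0349 bits

Information Gain = H(Y) - H(Y|Feature)

Before split:
P(positive) = 7/13 = 0.5385
H(Y) = 0.9957 bits

After split:
Feature=0: H = 0.9710 bits (weight = 5/13)
Feature=1: H = 0.9544 bits (weight = 8/13)
H(Y|Feature) = (5/13)×0.9710 + (8/13)×0.9544 = 0.9608 bits

Information Gain = 0.9957 - 0.9608 = 0.0349 bits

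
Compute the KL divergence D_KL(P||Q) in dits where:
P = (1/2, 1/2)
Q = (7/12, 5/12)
0.0061 dits

KL divergence: D_KL(P||Q) = Σ p(x) log(p(x)/q(x))

Computing term by term:
  x=0: 1/2 × log_10[(1/2)/(7/12)] = 1/2 × -0.0669 = -0.0335
  x=1: 1/2 × log_10[(1/2)/(5/12)] = 1/2 × 0.0792 = 0.0396

D_KL(P||Q) = 0.0061 dits

Note: KL divergence is always non-negative and equals 0 iff P = Q.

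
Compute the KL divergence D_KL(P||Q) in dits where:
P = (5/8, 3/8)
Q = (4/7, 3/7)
0.0026 dits

KL divergence: D_KL(P||Q) = Σ p(x) log(p(x)/q(x))

Computing term by term:
  x=0: 5/8 × log_10[(5/8)/(4/7)] = 5/8 × 0.0389 = 0.0243
  x=1: 3/8 × log_10[(3/8)/(3/7)] = 3/8 × -0.0580 = -0.0217

D_KL(P||Q) = 0.0026 dits

Note: KL divergence is always non-negative and equals 0 iff P = Q.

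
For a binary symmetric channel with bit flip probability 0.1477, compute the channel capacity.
0.3959 bits

For a binary symmetric channel (BSC) with error probability p:
Capacity C = 1 - H(p) bits per symbol

where H(p) = -p log₂(p) - (1-p) log₂(1-p) is the binary entropy function.

H(0.1477) = 0.6041 bits
C = 1 - 0.6041 = 0.3959 bits per symbol

This means we can reliably transmit up to 0.3959 bits of information per channel use.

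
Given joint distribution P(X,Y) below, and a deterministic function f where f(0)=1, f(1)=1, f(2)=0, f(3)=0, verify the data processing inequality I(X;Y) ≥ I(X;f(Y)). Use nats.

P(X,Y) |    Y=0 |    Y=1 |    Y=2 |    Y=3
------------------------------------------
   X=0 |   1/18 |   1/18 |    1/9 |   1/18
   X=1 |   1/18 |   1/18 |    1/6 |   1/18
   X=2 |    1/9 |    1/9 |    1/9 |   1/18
I(X;Y) = 0.0245, I(X;f(Y)) = 0.0223, inequality holds: 0.0245 ≥ 0.0223

Data Processing Inequality: For any Markov chain X → Y → Z, we have I(X;Y) ≥ I(X;Z).

Here Z = f(Y) is a deterministic function of Y, forming X → Y → Z.

Original I(X;Y) = 0.0245 nats

After applying f:
P(X,Z) where Z=f(Y):
- P(X,Z=0) = P(X,Y=2) + P(X,Y=3)
- P(X,Z=1) = P(X,Y=0) + P(X,Y=1)

I(X;Z) = I(X;f(Y)) = 0.0223 nats

Verification: 0.0245 ≥ 0.0223 ✓

Information cannot be created by processing; the function f can only lose information about X.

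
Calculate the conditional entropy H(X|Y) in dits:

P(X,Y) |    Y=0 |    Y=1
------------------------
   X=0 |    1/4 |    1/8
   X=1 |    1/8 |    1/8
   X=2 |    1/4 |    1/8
0.4653 dits

Using the chain rule: H(X|Y) = H(X,Y) - H(Y)

First, compute H(X,Y) = 0.7526 dits

Marginal P(Y) = (5/8, 3/8)
H(Y) = 0.2873 dits

H(X|Y) = H(X,Y) - H(Y) = 0.7526 - 0.2873 = 0.4653 dits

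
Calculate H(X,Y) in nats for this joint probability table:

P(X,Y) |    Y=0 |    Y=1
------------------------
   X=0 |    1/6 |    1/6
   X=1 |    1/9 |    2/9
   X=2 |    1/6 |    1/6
1.7729 nats

Joint entropy is H(X,Y) = -Σ_{x,y} p(x,y) log p(x,y).

Summing over all non-zero entries:
H(X,Y) = -[1/6·log_e(1/6) + 1/6·log_e(1/6) + 1/9·log_e(1/9) + 2/9·log_e(2/9) + 1/6·log_e(1/6) + 1/6·log_e(1/6)]
H(X,Y) = 1.7729 nats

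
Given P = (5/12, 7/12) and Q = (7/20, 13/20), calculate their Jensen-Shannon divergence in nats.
0.0024 nats

Jensen-Shannon divergence is:
JSD(P||Q) = 0.5 × D_KL(P||M) + 0.5 × D_KL(Q||M)
where M = 0.5 × (P + Q) is the mixture distribution.

M = 0.5 × (5/12, 7/12) + 0.5 × (7/20, 13/20) = (0.383333, 0.616667)

D_KL(P||M) = 0.0023 nats
D_KL(Q||M) = 0.0024 nats

JSD(P||Q) = 0.5 × 0.0023 + 0.5 × 0.0024 = 0.0024 nats

Unlike KL divergence, JSD is symmetric and bounded: 0 ≤ JSD ≤ log(2).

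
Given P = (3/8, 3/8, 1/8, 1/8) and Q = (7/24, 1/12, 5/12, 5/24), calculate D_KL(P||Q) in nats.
0.4439 nats

KL divergence: D_KL(P||Q) = Σ p(x) log(p(x)/q(x))

Computing term by term:
  x=0: 3/8 × log_e[(3/8)/(7/24)] = 3/8 × 0.2513 = 0.0942
  x=1: 3/8 × log_e[(3/8)/(1/12)] = 3/8 × 1.5041 = 0.5640
  x=2: 1/8 × log_e[(1/8)/(5/12)] = 1/8 × -1.2040 = -0.1505
  x=3: 1/8 × log_e[(1/8)/(5/24)] = 1/8 × -0.5108 = -0.0639

D_KL(P||Q) = 0.4439 nats

Note: KL divergence is always non-negative and equals 0 iff P = Q.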